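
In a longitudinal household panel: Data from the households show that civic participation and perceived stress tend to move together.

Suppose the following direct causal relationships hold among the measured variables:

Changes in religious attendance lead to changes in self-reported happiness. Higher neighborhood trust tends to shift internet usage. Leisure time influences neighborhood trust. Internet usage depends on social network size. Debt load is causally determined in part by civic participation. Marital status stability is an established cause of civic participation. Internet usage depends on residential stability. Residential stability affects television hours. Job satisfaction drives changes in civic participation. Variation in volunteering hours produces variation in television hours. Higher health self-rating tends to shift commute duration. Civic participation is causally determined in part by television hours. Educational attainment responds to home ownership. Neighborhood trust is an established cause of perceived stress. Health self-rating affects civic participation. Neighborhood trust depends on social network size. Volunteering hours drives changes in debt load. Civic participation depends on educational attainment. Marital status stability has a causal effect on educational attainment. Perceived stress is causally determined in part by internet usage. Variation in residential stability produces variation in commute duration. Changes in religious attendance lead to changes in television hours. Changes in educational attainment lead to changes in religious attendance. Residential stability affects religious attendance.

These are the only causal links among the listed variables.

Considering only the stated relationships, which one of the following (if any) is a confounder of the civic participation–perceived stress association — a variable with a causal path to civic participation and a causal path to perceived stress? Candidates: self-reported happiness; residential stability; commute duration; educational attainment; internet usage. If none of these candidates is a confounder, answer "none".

Residential stability causes civic participation (residential stability → television hours → civic participation) and also causes perceived stress (residential stability → internet usage → perceived stress); it is a common cause of both.
Each of the other candidates lacks a causal path to at least one of civic participation and perceived stress, so they do not confound the relationship.

residential stability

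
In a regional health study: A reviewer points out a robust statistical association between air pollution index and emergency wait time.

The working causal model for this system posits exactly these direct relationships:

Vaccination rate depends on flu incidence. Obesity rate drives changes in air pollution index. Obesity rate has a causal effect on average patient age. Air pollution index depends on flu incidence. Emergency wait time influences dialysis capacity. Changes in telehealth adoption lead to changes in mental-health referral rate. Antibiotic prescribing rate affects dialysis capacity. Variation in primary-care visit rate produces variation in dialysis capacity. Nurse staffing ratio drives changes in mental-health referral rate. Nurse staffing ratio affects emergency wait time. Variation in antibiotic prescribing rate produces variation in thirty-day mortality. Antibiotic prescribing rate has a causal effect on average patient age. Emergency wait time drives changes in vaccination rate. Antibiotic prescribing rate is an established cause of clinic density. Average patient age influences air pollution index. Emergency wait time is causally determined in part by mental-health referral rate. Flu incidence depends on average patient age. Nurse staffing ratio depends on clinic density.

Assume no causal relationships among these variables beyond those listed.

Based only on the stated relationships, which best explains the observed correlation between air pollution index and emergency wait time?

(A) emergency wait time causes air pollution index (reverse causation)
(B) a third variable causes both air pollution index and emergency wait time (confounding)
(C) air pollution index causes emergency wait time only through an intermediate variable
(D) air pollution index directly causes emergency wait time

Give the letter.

Antibiotic prescribing rate causes air pollution index (antibiotic prescribing rate → average patient age → air pollution index) and emergency wait time (antibiotic prescribing rate → clinic density → nurse staffing ratio → emergency wait time) — a common cause creating the correlation.
There is no stated path from air pollution index to emergency wait time or from emergency wait time to air pollution index, so neither direct nor reverse causation applies.

B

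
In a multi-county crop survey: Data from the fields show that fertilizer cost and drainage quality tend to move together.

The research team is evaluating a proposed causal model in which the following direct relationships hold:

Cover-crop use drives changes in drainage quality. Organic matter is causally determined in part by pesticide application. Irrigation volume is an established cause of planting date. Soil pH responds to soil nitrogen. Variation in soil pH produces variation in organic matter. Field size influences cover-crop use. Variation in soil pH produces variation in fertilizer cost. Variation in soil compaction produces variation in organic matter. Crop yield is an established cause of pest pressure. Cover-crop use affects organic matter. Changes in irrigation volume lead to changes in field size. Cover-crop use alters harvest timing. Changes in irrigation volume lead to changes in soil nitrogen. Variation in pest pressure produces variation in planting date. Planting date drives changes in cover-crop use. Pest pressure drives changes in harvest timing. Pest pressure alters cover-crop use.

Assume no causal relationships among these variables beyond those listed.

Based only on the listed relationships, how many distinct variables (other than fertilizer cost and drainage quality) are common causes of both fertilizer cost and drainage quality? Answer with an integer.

The common causes are: irrigation volume (to fertilizer cost via irrigation volume → soil nitrogen → soil pH → fertilizer cost; to drainage quality via irrigation volume → planting date → cover-crop use → drainage quality).
Every other variable lacks a causal path to at least one of fertilizer cost and drainage quality.

1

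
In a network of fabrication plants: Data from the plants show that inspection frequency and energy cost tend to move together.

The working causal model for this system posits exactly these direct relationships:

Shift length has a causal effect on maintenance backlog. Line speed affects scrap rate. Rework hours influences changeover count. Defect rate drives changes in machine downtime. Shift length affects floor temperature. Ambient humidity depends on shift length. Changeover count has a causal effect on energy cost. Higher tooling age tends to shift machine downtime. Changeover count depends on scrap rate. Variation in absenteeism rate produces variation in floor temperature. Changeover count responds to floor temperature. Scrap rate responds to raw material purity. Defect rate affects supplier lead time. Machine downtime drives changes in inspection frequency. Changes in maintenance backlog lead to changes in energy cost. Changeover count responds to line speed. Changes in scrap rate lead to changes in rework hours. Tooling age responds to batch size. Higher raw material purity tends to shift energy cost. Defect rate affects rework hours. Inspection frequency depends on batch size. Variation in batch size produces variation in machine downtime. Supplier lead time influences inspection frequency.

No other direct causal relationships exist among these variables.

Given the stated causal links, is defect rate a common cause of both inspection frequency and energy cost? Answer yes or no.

yes

Defect rate has a causal path to inspection frequency (defect rate → machine downtime → inspection frequency) and to energy cost (defect rate → rework hours → changeover count → energy cost), so it is a common cause of both — a confounder.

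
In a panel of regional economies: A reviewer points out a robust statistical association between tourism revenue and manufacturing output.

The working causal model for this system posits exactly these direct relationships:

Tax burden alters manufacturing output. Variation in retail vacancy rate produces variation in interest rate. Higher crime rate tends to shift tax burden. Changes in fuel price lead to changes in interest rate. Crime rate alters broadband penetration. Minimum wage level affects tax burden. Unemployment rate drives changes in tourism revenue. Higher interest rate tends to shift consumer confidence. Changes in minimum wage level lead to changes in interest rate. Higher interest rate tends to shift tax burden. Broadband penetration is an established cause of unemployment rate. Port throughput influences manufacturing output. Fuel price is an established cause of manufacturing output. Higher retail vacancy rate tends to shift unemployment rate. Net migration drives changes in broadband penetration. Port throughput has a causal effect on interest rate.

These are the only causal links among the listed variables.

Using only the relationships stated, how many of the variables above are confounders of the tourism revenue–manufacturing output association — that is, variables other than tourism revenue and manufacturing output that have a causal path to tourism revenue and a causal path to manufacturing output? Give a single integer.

2

The common causes are: crime rate (to tourism revenue via crime rate → broadband penetration → unemployment rate → tourism revenue; to manufacturing output via crime rate → tax burden → manufacturing output); retail vacancy rate (to tourism revenue via retail vacancy rate → unemployment rate → tourism revenue; to manufacturing output via retail vacancy rate → interest rate → tax burden → manufacturing output).
Every other variable lacks a causal path to at least one of tourism revenue and manufacturing output.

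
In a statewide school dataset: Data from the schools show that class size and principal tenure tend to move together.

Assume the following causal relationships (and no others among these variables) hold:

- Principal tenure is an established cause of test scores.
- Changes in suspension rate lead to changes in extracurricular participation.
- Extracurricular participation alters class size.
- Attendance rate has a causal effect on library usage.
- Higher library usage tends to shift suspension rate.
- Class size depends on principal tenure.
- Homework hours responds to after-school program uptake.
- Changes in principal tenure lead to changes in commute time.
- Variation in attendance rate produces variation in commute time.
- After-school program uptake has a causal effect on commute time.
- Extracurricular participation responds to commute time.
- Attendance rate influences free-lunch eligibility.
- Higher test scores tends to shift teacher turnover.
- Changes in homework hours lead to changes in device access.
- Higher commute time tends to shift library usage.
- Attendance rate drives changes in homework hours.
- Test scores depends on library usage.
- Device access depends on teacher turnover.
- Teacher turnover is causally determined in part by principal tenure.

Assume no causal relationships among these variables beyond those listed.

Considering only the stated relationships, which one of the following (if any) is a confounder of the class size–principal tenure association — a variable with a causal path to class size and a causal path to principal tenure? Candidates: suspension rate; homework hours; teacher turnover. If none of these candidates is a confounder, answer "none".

none

None of the listed candidates has causal paths to both class size and principal tenure in the stated relationships, so none is a common cause.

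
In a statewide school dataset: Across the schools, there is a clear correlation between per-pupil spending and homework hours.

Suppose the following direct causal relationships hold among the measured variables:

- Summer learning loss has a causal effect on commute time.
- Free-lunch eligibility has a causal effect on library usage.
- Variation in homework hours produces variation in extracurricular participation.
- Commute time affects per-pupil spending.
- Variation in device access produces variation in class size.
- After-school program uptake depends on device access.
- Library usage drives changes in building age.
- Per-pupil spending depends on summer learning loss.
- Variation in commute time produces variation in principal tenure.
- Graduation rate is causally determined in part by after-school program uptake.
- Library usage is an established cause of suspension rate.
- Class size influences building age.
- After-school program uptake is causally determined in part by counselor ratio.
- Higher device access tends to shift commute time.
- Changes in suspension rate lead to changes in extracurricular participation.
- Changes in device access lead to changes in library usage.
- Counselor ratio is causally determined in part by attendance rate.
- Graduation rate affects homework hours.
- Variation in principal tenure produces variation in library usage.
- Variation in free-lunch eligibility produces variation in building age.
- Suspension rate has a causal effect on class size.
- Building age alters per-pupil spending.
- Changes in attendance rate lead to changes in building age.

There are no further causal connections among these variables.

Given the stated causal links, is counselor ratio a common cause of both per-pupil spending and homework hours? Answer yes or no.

Counselor ratio has no stated causal path to per-pupil spending. A confounder must cause both variables, so counselor ratio does not qualify.

no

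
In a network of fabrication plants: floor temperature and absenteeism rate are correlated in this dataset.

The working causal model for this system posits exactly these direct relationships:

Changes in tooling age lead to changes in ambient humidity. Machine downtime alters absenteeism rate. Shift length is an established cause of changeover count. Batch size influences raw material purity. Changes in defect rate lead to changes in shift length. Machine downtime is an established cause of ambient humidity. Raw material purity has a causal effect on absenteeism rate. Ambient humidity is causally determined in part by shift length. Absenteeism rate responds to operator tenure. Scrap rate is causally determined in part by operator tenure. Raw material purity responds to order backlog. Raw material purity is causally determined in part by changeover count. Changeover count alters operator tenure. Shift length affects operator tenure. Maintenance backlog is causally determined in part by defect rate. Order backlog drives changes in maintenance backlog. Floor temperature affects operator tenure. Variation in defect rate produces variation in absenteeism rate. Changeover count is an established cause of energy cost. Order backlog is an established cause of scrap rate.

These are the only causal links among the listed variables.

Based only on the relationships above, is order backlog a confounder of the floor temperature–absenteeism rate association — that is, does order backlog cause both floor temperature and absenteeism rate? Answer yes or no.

no

Order backlog has no stated causal path to floor temperature. A confounder must cause both variables, so order backlog does not qualify.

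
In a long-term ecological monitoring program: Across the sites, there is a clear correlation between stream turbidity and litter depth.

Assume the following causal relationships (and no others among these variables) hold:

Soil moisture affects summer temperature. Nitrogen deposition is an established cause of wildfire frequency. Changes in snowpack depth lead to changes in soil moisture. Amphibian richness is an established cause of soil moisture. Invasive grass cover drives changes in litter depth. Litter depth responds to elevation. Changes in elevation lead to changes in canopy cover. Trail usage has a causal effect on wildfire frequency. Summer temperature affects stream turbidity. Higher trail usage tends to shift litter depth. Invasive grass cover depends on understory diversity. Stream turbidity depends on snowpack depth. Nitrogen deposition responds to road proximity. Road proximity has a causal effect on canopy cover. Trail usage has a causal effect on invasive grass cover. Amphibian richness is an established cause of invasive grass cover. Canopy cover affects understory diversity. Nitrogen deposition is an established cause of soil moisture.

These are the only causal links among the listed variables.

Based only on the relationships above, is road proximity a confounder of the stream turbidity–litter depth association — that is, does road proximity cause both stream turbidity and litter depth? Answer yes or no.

yes

Road proximity has a causal path to stream turbidity (road proximity → nitrogen deposition → soil moisture → summer temperature → stream turbidity) and to litter depth (road proximity → canopy cover → understory diversity → invasive grass cover → litter depth), so it is a common cause of both — a confounder.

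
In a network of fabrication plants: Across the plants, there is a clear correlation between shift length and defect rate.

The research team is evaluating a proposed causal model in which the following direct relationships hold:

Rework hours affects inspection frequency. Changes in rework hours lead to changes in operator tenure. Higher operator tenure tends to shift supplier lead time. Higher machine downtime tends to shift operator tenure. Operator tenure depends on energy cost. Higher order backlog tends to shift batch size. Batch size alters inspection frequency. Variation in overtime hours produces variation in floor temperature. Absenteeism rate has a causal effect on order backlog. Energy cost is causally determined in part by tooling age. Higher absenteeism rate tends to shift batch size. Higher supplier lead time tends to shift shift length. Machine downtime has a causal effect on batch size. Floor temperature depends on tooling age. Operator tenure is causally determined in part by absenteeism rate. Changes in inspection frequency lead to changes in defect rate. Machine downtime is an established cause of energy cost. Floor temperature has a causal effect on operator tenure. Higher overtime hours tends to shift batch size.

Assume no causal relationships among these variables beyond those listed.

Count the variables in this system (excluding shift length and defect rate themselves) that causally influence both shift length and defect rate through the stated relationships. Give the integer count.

4

The common causes are: absenteeism rate (to shift length via absenteeism rate → operator tenure → supplier lead time → shift length; to defect rate via absenteeism rate → batch size → inspection frequency → defect rate); machine downtime (to shift length via machine downtime → operator tenure → supplier lead time → shift length; to defect rate via machine downtime → batch size → inspection frequency → defect rate); overtime hours (to shift length via overtime hours → floor temperature → operator tenure → supplier lead time → shift length; to defect rate via overtime hours → batch size → inspection frequency → defect rate); rework hours (to shift length via rework hours → operator tenure → supplier lead time → shift length; to defect rate via rework hours → inspection frequency → defect rate).
Every other variable lacks a causal path to at least one of shift length and defect rate.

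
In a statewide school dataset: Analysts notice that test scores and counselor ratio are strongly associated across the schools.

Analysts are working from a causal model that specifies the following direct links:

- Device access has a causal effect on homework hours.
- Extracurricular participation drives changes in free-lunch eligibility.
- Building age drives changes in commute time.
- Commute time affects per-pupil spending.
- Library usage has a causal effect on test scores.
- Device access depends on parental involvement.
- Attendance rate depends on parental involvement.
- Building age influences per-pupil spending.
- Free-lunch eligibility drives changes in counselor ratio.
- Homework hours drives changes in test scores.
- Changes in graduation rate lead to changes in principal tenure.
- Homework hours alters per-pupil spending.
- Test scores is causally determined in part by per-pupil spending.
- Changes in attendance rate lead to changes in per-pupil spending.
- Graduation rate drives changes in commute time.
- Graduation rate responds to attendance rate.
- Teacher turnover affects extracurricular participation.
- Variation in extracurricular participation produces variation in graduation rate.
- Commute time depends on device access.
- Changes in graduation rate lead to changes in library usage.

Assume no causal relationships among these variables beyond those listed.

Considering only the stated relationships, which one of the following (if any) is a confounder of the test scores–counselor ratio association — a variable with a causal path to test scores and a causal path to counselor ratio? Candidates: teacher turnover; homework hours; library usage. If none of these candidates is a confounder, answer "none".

Teacher turnover causes test scores (teacher turnover → extracurricular participation → graduation rate → library usage → test scores) and also causes counselor ratio (teacher turnover → extracurricular participation → free-lunch eligibility → counselor ratio); it is a common cause of both.
Each of the other candidates lacks a causal path to at least one of test scores and counselor ratio, so they do not confound the relationship.

teacher turnover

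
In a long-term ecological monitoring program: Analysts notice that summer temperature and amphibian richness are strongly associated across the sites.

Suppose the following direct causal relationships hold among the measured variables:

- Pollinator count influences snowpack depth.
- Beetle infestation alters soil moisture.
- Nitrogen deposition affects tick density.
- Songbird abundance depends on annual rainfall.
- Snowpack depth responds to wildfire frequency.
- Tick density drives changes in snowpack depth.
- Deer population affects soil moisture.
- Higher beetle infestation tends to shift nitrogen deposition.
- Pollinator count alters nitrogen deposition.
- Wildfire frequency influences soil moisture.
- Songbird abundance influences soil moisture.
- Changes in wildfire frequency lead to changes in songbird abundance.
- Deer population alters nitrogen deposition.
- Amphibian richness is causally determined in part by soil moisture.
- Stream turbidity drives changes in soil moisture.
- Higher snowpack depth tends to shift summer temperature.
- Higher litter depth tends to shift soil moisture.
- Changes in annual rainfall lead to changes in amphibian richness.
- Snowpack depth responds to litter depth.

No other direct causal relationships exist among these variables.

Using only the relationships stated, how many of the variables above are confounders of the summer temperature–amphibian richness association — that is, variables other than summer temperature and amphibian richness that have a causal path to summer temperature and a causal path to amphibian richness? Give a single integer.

4

The common causes are: beetle infestation (to summer temperature via beetle infestation → nitrogen deposition → tick density → snowpack depth → summer temperature; to amphibian richness via beetle infestation → soil moisture → amphibian richness); deer population (to summer temperature via deer population → nitrogen deposition → tick density → snowpack depth → summer temperature; to amphibian richness via deer population → soil moisture → amphibian richness); litter depth (to summer temperature via litter depth → snowpack depth → summer temperature; to amphibian richness via litter depth → soil moisture → amphibian richness); wildfire frequency (to summer temperature via wildfire frequency → snowpack depth → summer temperature; to amphibian richness via wildfire frequency → soil moisture → amphibian richness).
Every other variable lacks a causal path to at least one of summer temperature and amphibian richness.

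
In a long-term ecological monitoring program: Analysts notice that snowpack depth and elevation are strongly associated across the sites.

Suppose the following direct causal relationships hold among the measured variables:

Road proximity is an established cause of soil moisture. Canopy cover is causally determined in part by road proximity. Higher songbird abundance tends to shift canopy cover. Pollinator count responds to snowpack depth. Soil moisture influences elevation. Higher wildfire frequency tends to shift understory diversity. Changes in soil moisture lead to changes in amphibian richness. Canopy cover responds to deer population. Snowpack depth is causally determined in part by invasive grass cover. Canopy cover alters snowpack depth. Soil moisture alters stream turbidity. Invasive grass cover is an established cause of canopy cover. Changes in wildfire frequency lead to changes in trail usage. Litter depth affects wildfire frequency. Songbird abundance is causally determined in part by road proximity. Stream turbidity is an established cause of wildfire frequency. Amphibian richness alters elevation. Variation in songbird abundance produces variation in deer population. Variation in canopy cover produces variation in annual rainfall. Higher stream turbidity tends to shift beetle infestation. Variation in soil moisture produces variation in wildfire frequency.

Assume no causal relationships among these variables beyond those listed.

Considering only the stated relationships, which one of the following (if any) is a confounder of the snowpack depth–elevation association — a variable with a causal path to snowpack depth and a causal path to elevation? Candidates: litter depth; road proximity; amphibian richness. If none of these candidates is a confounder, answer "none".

road proximity

Road proximity causes snowpack depth (road proximity → canopy cover → snowpack depth) and also causes elevation (road proximity → soil moisture → elevation); it is a common cause of both.
Each of the other candidates lacks a causal path to at least one of snowpack depth and elevation, so they do not confound the relationship.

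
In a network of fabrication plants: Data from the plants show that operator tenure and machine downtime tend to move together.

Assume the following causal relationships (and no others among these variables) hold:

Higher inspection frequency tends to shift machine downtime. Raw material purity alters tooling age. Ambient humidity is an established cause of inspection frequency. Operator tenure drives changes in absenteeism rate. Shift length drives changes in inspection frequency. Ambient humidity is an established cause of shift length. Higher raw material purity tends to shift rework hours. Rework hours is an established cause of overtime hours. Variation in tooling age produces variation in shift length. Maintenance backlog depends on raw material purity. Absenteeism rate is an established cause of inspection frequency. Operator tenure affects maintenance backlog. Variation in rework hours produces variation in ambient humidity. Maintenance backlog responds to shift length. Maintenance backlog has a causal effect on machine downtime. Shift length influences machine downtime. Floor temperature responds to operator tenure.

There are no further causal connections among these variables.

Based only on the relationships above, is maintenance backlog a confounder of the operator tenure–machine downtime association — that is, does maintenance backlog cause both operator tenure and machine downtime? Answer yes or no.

no

Maintenance backlog has no stated causal path to operator tenure. A confounder must cause both variables, so maintenance backlog does not qualify.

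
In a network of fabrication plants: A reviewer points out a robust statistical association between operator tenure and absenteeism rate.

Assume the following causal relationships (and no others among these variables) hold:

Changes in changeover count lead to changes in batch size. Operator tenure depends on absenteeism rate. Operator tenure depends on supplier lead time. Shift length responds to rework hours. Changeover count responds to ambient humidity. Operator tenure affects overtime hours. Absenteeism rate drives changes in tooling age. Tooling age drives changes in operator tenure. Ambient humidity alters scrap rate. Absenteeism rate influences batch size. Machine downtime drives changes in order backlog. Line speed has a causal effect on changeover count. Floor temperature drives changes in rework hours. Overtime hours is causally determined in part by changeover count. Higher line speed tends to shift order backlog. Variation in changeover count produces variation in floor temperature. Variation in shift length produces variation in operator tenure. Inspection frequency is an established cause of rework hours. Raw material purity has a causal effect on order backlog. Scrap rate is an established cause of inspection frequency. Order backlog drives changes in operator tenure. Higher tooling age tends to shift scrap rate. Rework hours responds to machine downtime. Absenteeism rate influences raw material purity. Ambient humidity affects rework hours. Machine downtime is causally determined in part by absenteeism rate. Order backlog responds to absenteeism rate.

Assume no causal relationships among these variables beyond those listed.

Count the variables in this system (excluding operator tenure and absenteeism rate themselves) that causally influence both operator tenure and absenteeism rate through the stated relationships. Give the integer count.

0

No listed variable has a causal path to both operator tenure and absenteeism rate, so there are no common causes.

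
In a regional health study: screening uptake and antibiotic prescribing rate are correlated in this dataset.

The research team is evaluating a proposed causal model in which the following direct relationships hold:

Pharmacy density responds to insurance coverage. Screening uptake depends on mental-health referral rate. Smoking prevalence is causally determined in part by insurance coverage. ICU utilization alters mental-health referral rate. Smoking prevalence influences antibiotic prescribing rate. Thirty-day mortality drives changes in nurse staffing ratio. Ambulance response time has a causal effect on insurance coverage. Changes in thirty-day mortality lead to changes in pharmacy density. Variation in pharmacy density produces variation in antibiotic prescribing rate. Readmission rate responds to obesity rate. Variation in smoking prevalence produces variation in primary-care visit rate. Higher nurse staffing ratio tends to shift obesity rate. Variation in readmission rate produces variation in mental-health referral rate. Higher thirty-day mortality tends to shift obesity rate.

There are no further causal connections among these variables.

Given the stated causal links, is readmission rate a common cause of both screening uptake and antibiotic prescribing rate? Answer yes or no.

Readmission rate has no stated causal path to antibiotic prescribing rate. A confounder must cause both variables, so readmission rate does not qualify.

no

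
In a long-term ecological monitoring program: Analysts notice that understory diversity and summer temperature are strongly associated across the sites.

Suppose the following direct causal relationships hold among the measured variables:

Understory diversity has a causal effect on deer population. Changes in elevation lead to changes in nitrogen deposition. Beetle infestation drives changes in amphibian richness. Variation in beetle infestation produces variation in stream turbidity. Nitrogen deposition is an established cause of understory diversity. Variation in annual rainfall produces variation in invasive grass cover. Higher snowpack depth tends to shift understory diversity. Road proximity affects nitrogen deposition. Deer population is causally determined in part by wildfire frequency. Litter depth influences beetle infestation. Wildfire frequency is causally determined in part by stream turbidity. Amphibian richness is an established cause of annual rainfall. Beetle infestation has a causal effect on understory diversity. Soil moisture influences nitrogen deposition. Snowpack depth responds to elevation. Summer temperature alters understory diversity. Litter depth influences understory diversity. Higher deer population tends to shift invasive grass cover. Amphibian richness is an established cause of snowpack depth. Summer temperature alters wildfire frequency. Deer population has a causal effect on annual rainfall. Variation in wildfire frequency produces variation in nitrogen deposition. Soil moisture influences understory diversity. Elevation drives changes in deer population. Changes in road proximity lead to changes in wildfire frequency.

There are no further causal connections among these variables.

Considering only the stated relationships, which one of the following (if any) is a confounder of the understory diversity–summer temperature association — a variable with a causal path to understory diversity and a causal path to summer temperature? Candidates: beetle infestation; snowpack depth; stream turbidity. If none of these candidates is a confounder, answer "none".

None of the listed candidates has causal paths to both understory diversity and summer temperature in the stated relationships, so none is a common cause.

none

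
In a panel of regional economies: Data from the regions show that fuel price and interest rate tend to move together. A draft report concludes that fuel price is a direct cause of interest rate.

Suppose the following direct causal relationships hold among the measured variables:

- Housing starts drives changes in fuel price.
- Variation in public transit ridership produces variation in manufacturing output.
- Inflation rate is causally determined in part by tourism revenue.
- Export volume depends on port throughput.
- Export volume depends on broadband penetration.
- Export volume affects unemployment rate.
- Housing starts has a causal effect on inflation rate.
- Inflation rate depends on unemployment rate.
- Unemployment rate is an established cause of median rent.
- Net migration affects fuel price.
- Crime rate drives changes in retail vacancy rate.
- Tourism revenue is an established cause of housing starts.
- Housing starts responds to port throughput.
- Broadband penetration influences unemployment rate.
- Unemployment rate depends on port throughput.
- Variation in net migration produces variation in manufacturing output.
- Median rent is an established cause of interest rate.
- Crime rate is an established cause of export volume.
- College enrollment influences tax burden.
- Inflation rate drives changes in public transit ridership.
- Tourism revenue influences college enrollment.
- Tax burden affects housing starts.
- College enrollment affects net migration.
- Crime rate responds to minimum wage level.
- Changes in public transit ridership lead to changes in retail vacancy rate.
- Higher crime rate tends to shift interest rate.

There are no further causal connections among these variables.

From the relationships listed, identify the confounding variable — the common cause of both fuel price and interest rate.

Port throughput has a causal path to fuel price (port throughput → housing starts → fuel price) and a separate causal path to interest rate (port throughput → unemployment rate → median rent → interest rate), so it is a common cause of both.
No stated relationship gives fuel price a causal route to interest rate, so the correlation is explained by the shared upstream cause rather than a direct effect.

port throughput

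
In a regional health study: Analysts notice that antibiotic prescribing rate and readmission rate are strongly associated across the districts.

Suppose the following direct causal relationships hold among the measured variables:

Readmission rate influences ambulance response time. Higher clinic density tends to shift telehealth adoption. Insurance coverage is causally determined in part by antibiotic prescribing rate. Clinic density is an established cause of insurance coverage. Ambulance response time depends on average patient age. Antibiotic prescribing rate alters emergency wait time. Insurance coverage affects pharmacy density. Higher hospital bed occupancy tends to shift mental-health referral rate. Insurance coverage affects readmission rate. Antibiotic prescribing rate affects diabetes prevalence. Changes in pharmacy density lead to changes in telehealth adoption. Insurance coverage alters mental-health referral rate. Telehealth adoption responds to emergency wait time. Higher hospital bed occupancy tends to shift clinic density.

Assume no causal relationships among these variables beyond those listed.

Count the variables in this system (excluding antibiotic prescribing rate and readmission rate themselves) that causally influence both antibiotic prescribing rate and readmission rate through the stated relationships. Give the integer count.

No listed variable has a causal path to both antibiotic prescribing rate and readmission rate, so there are no common causes.

0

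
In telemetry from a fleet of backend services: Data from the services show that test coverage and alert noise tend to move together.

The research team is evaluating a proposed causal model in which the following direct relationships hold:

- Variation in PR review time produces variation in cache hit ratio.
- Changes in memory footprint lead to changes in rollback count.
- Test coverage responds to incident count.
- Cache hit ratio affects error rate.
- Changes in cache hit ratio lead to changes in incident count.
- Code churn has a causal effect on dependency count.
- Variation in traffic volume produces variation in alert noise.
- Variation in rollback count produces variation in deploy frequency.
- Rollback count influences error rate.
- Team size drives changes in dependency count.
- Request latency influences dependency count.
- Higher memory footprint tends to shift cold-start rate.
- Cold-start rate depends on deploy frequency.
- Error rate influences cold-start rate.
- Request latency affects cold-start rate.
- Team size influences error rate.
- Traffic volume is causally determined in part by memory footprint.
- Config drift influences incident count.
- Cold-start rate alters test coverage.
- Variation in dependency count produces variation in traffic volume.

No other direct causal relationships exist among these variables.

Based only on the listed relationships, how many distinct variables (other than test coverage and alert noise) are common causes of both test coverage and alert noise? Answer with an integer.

3

The common causes are: memory footprint (to test coverage via memory footprint → cold-start rate → test coverage; to alert noise via memory footprint → traffic volume → alert noise); request latency (to test coverage via request latency → cold-start rate → test coverage; to alert noise via request latency → dependency count → traffic volume → alert noise); team size (to test coverage via team size → error rate → cold-start rate → test coverage; to alert noise via team size → dependency count → traffic volume → alert noise).
Every other variable lacks a causal path to at least one of test coverage and alert noise.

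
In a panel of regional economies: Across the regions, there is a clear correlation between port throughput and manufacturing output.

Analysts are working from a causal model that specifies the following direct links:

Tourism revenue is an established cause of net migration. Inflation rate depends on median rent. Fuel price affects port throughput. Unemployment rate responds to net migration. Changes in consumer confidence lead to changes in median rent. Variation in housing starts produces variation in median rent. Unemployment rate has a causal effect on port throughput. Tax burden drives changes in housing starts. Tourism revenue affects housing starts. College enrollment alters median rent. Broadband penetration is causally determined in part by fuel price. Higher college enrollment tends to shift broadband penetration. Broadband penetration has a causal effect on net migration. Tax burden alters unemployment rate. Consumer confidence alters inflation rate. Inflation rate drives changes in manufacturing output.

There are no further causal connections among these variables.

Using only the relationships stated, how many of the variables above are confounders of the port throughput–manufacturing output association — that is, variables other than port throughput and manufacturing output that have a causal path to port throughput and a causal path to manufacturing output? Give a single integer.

3

The common causes are: college enrollment (to port throughput via college enrollment → broadband penetration → net migration → unemployment rate → port throughput; to manufacturing output via college enrollment → median rent → inflation rate → manufacturing output); tax burden (to port throughput via tax burden → unemployment rate → port throughput; to manufacturing output via tax burden → housing starts → median rent → inflation rate → manufacturing output); tourism revenue (to port throughput via tourism revenue → net migration → unemployment rate → port throughput; to manufacturing output via tourism revenue → housing starts → median rent → inflation rate → manufacturing output).
Every other variable lacks a causal path to at least one of port throughput and manufacturing output.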